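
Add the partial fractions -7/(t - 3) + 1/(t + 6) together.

Common denominator (t - 3)(t + 6). Numerator: -7(t + 6) + 1(t - 3) = (-7t - 42) + (t - 3) = -6t - 45
Result: (-6t - 45)/[(t - 3)(t + 6)]


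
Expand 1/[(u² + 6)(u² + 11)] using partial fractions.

Coefficient matching gives α = γ = 0, β = 1/(11-6) = 1/5, δ = -β = -1/5
Result: (1/5)/(u² + 6) - (1/5)/(u² + 11)


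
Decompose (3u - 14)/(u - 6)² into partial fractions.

(3u - 14) = A(u - 6) + B. At u = 6: B = 3·6 - 14 = 4. Coeff of u: A = 3
Result: 3/(u - 6) + 4/(u - 6)²


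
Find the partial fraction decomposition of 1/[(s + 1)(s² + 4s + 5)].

Cover-up at s = -1: α = 1/((-1)² + 4·(-1) + 5) = 1/2. Then β = -α = -1/2, γ = -α·(4 - 1) = -3/2
Result: (1/2)/(s + 1) - ((1/2)s + 3/2)/(s² + 4s + 5)


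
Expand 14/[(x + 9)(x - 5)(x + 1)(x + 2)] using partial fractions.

Using Heaviside cover-up: (-1/56)/(x + 9) + (1/42)/(x - 5) - (7/24)/(x + 1) + (2/7)/(x + 2)


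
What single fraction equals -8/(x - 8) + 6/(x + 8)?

Common denominator (x - 8)(x + 8). Numerator: -8(x + 8) + 6(x - 8) = (-8x - 64) + (6x - 48) = -2x - 112
Result: (-2x - 112)/[(x - 8)(x + 8)]


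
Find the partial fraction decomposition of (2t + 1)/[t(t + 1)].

At t=0: P = (2·0 + 1)/(0 + 1) = 1. At t=-1: Q = (2·(-1) + 1)/(-1 - 0) = 1
Result: 1/t + 1/(t + 1)


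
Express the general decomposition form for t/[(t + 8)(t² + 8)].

Linear + irreducible quadratic: α/(t + 8) + (βt + γ)/(t² + 8)


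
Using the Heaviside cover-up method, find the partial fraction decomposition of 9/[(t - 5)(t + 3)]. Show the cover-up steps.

Cover (t - 5): set t=5, get α = 9/(5 + 3) = 9/8. Cover (t + 3): set t=-3, get β = 9/(-3 - 5) = -9/8.
Result: (9/8)/(t - 5) - (9/8)/(t + 3)


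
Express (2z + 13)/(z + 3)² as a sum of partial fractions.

(2z + 13) = α(z + 3) + β. At z = -3: β = 2·(-3) + 13 = 7. Coeff of z: α = 2
Result: 2/(z + 3) + 7/(z + 3)²


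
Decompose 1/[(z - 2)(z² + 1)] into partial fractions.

Cover-up at z = 2: α = 1/(2² + 1) = 1/5. Then β = -α = -1/5, γ = -α·(0 + 2) = -2/5
Result: (1/5)/(z - 2) - ((1/5)z + 2/5)/(z² + 1)


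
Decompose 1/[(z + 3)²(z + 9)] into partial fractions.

Cover-up at z=-9: γ = 1/(-9 + 3)² = 1/36. Cover-up at z=-3: β = 1/(-3 + 9) = 1/6. Comparing z² coeff: α = -γ = -1/36
Result: (-1/36)/(z + 3) + (1/6)/(z + 3)² + (1/36)/(z + 9)


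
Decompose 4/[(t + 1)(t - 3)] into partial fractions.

4/(t + 1)(t - 3) = A/(t + 1) + B/(t - 3). A = 4/(-1 - 3) = -1, B = 4/(3 + 1) = 1
Result: -1/(t + 1) + 1/(t - 3)


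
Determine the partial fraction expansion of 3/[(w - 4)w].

3/(w - 4)w = P/(w - 4) + Q/w. P = 3/(4 - 0) = 3/4, Q = 3/(0 - 4) = -3/4
Result: (3/4)/(w - 4) - (3/4)/w


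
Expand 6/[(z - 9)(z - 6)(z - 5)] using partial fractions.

Using cover-up method: P = 1/2, Q = -2, R = 3/2
Result: (1/2)/(z - 9) - 2/(z - 6) + (3/2)/(z - 5)


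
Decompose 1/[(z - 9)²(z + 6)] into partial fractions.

Cover-up at z=-6: C = 1/(-6 - 9)² = 1/225. Cover-up at z=9: B = 1/(9 + 6) = 1/15. Comparing z² coeff: A = -C = -1/225
Result: (-1/225)/(z - 9) + (1/15)/(z - 9)² + (1/225)/(z + 6)


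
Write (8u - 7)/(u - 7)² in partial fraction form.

(8u - 7) = A(u - 7) + B. At u = 7: B = 8·7 - 7 = 49. Coeff of u: A = 8
Result: 8/(u - 7) + 49/(u - 7)²


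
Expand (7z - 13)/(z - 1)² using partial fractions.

(7z - 13) = α(z - 1) + β. At z = 1: β = 7·1 - 13 = -6. Coeff of z: α = 7
Result: 7/(z - 1) - 6/(z - 1)²


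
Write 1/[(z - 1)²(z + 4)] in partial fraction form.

Cover-up at z=-4: R = 1/(-4 - 1)² = 1/25. Cover-up at z=1: Q = 1/(1 + 4) = 1/5. Comparing z² coeff: P = -R = -1/25
Result: (-1/25)/(z - 1) + (1/5)/(z - 1)² + (1/25)/(z + 4)


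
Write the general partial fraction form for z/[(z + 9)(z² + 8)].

Linear + irreducible quadratic: α/(z + 9) + (βz + γ)/(z² + 8)


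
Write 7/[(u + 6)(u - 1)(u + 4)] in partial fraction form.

Using cover-up method: α = 1/2, β = 1/5, γ = -7/10
Result: (1/2)/(u + 6) + (1/5)/(u - 1) - (7/10)/(u + 4)


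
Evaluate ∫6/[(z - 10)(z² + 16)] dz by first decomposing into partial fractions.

Cover-up at z=10: A = 6/(10²+16) = 3/58. Coeff matching: B = -3/58, C = -15/29. Decomposition: (3/58)/(z - 10) - ((3/58)z + 15/29)/(z² + 16). Integrate: linear → ln, quadratic → (1/2)ln + arctan: (3/58) ln|(z - 10)| - (3/116) ln(z² + 16) - (15/116) arctan(z/4) + C


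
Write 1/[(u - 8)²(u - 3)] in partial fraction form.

Cover-up at u=3: γ = 1/(3 - 8)² = 1/25. Cover-up at u=8: β = 1/(8 - 3) = 1/5. Comparing u² coeff: α = -γ = -1/25
Result: (-1/25)/(u - 8) + (1/5)/(u - 8)² + (1/25)/(u - 3)


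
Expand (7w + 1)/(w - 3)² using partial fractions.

(7w + 1) = A(w - 3) + B. At w = 3: B = 7·3 + 1 = 22. Coeff of w: A = 7
Result: 7/(w - 3) + 22/(w - 3)²


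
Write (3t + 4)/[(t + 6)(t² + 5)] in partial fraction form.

At t=-6: A = (3·(-6) + 4)/((-6)² + 5) = -14/41. B = -A = 14/41, C = 3 - (-6)·A = 39/41
Result: (-14/41)/(t + 6) + ((14/41)t + 39/41)/(t² + 5)


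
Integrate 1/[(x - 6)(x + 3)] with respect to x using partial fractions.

Decompose: 1/[(x - 6)(x + 3)] = (1/9)/(x - 6) - (1/9)/(x + 3). Integrate each term: (1/9) ln|(x - 6)| - (1/9) ln|(x + 3)| + C


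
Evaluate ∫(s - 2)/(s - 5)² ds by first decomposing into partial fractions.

Decompose: A = 1, B = 1·5 - 2 = 3, so (s - 2)/(s - 5)² = 1/(s - 5) + 3/(s - 5)². Integrate: ∫ A/(s - 5) ds = ln|(s - 5)|; ∫ B/(s - 5)² ds = -3/(s - 5). Sum: ln|(s - 5)| - 3/(s - 5) + C


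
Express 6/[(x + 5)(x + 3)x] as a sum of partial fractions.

Using cover-up method: P = 3/5, Q = -1, R = 2/5
Result: (3/5)/(x + 5) - 1/(x + 3) + (2/5)/x


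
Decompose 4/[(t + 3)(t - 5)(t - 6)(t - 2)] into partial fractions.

Using Heaviside cover-up: (-1/90)/(t + 3) - (1/6)/(t - 5) + (1/9)/(t - 6) + (1/15)/(t - 2)


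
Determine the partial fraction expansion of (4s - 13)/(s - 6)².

(4s - 13) = A(s - 6) + B. At s = 6: B = 4·6 - 13 = 11. Coeff of s: A = 4
Result: 4/(s - 6) + 11/(s - 6)²


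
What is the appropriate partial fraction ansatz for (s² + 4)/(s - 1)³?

Repeated linear factor (power 3): A/(s - 1) + B/(s - 1)² + C/(s - 1)³


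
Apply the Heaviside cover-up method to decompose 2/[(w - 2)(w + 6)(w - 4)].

Cover (w - 2), w=2: A = 2/[(2 + 6)(2 - 4)] = -1/8. Cover (w + 6), w=-6: B = 2/[(-6 - 2)(-6 - 4)] = 1/40. Cover (w - 4), w=4: C = 2/[(4 - 2)(4 + 6)] = 1/10.
Result: (-1/8)/(w - 2) + (1/40)/(w + 6) + (1/10)/(w - 4)


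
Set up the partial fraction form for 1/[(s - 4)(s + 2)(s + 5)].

Three distinct linear factors: A/(s - 4) + B/(s + 2) + C/(s + 5)


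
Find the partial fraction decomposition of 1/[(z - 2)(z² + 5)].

Cover-up at z = 2: α = 1/(2² + 5) = 1/9. Then β = -α = -1/9, γ = -α·(0 + 2) = -2/9
Result: (1/9)/(z - 2) - ((1/9)z + 2/9)/(z² + 5)


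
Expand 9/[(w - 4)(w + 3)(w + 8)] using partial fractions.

Using cover-up method: P = 3/28, Q = -9/35, R = 3/20
Result: (3/28)/(w - 4) - (9/35)/(w + 3) + (3/20)/(w + 8)


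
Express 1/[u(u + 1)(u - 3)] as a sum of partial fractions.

Using cover-up method: A = -1/3, B = 1/4, C = 1/12
Result: (-1/3)/u + (1/4)/(u + 1) + (1/12)/(u - 3)


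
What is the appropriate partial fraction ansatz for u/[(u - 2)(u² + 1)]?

Linear + irreducible quadratic: α/(u - 2) + (βu + γ)/(u² + 1)


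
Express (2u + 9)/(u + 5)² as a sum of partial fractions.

(2u + 9) = α(u + 5) + β. At u = -5: β = 2·(-5) + 9 = -1. Coeff of u: α = 2
Result: 2/(u + 5) - 1/(u + 5)²


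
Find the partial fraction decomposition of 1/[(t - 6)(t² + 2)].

Cover-up at t = 6: P = 1/(6² + 2) = 1/38. Then Q = -P = -1/38, R = -P·(0 + 6) = -3/19
Result: (1/38)/(t - 6) - ((1/38)t + 3/19)/(t² + 2)


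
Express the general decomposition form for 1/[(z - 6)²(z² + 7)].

Repeated linear + quadratic: P/(z - 6) + Q/(z - 6)² + (Rz + S)/(z² + 7)


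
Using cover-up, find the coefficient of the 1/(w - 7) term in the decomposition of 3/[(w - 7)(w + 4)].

Cover (w - 7), set w=7: 3/((w + 4) at w=7) = 3/(11) = 3/11


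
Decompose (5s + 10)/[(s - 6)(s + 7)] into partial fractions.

At s=6: P = (5·6 + 10)/(6 + 7) = 40/13. At s=-7: Q = (5·(-7) + 10)/(-7 - 6) = 25/13
Result: (40/13)/(s - 6) + (25/13)/(s + 7)


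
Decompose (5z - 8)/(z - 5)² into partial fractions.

(5z - 8) = P(z - 5) + Q. At z = 5: Q = 5·5 - 8 = 17. Coeff of z: P = 5
Result: 5/(z - 5) + 17/(z - 5)²


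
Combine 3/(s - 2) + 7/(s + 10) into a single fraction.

Common denominator (s - 2)(s + 10). Numerator: 3(s + 10) + 7(s - 2) = (3s + 30) + (7s - 14) = 10s + 16
Result: (10s + 16)/[(s - 2)(s + 10)]


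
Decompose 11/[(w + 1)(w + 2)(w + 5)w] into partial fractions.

Using Heaviside cover-up: (-11/4)/(w + 1) + (11/6)/(w + 2) - (11/60)/(w + 5) + (11/10)/w


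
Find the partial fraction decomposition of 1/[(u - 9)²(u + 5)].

Cover-up at u=-5: C = 1/(-5 - 9)² = 1/196. Cover-up at u=9: B = 1/(9 + 5) = 1/14. Comparing u² coeff: A = -C = -1/196
Result: (-1/196)/(u - 9) + (1/14)/(u - 9)² + (1/196)/(u + 5)


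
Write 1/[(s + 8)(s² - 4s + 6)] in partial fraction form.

Cover-up at s = -8: α = 1/((-8)² - 4·(-8) + 6) = 1/102. Then β = -α = -1/102, γ = -α·(-4 - 8) = 2/17
Result: (1/102)/(s + 8) - ((1/102)s - 2/17)/(s² - 4s + 6)


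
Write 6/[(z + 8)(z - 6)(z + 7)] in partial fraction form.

Using cover-up method: A = 3/7, B = 3/91, C = -6/13
Result: (3/7)/(z + 8) + (3/91)/(z - 6) - (6/13)/(z + 7)


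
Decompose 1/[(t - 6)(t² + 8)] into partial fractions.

Cover-up at t = 6: P = 1/(6² + 8) = 1/44. Then Q = -P = -1/44, R = -P·(0 + 6) = -3/22
Result: (1/44)/(t - 6) - ((1/44)t + 3/22)/(t² + 8)


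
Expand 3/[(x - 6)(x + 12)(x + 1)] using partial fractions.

Using cover-up method: α = 1/42, β = 1/66, γ = -3/77
Result: (1/42)/(x - 6) + (1/66)/(x + 12) - (3/77)/(x + 1)


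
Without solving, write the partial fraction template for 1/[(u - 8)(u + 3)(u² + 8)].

Two linear + quadratic: P/(u - 8) + Q/(u + 3) + (Ru + S)/(u² + 8)


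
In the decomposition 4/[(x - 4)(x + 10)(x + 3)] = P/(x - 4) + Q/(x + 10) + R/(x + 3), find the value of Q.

Cover-up at x = -10: Q = 4/[(-10 - 4)(-10 + 3)] = 4/[(-14)(-7)] = 4/98 = 2/49


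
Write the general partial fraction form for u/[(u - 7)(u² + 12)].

Linear + irreducible quadratic: P/(u - 7) + (Qu + R)/(u² + 12)


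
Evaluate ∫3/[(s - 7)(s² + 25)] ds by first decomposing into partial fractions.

Cover-up at s=7: P = 3/(7²+25) = 3/74. Coeff matching: Q = -3/74, R = -21/74. Decomposition: (3/74)/(s - 7) - ((3/74)s + 21/74)/(s² + 25). Integrate: linear → ln, quadratic → (1/2)ln + arctan: (3/74) ln|(s - 7)| - (3/148) ln(s² + 25) - (21/370) arctan(s/5) + C


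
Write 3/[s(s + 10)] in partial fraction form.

3/s(s + 10) = P/s + Q/(s + 10). P = 3/(0 + 10) = 3/10, Q = 3/(-10 - 0) = -3/10
Result: (3/10)/s - (3/10)/(s + 10)


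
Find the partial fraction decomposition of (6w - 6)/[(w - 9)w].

At w=9: A = (6·9 - 6)/(9 - 0) = 16/3. At w=0: B = (6·0 - 6)/(0 - 9) = 2/3
Result: (16/3)/(w - 9) + (2/3)/w


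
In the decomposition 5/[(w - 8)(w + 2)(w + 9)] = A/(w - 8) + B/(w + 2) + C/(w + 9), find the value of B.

Cover-up at w = -2: B = 5/[(-2 - 8)(-2 + 9)] = 5/[(-10)(7)] = -5/70 = -1/14


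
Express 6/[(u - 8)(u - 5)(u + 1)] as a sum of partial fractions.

Using cover-up method: α = 2/9, β = -1/3, γ = 1/9
Result: (2/9)/(u - 8) - (1/3)/(u - 5) + (1/9)/(u + 1)


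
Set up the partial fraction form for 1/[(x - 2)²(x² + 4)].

Repeated linear + quadratic: α/(x - 2) + β/(x - 2)² + (γx + δ)/(x² + 4)


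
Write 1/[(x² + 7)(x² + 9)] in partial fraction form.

Coefficient matching gives α = γ = 0, β = 1/(9-7) = 1/2, δ = -β = -1/2
Result: (1/2)/(x² + 7) - (1/2)/(x² + 9)


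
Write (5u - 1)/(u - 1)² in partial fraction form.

(5u - 1) = α(u - 1) + β. At u = 1: β = 5·1 - 1 = 4. Coeff of u: α = 5
Result: 5/(u - 1) + 4/(u - 1)²


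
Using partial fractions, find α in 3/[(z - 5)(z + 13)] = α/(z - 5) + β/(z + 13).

Cover-up at z = 5: α = 3/(5 + 13) = 3/18 = 1/6


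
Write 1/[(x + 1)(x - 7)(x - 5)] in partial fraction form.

Using cover-up method: α = 1/48, β = 1/16, γ = -1/12
Result: (1/48)/(x + 1) + (1/16)/(x - 7) - (1/12)/(x - 5)


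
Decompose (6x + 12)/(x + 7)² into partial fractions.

(6x + 12) = α(x + 7) + β. At x = -7: β = 6·(-7) + 12 = -30. Coeff of x: α = 6
Result: 6/(x + 7) - 30/(x + 7)²


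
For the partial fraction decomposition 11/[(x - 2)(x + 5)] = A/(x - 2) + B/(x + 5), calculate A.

Cover-up at x = 2: A = 11/(2 + 5) = 11/7


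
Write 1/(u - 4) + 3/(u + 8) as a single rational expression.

Common denominator (u - 4)(u + 8). Numerator: 1(u + 8) + 3(u - 4) = (u + 8) + (3u - 12) = 4u - 4
Result: (4u - 4)/[(u - 4)(u + 8)]


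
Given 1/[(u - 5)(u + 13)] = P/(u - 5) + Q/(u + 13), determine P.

Cover-up at u = 5: P = 1/(5 + 13) = 1/18


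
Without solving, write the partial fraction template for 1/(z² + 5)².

Repeated quadratic factor: (αz + β)/(z² + 5) + (γz + δ)/(z² + 5)²


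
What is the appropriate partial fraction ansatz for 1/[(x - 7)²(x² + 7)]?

Repeated linear + quadratic: α/(x - 7) + β/(x - 7)² + (γx + δ)/(x² + 7)


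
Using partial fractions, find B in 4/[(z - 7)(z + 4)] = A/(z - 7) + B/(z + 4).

Cover-up at z = -4: B = 4/(-4 - 7) = -4/11


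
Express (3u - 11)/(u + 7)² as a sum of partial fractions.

(3u - 11) = α(u + 7) + β. At u = -7: β = 3·(-7) - 11 = -32. Coeff of u: α = 3
Result: 3/(u + 7) - 32/(u + 7)²


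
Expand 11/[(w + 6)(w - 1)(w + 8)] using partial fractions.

Using cover-up method: A = -11/14, B = 11/63, C = 11/18
Result: (-11/14)/(w + 6) + (11/63)/(w - 1) + (11/18)/(w + 8)


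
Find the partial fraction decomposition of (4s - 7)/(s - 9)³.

(4s - 7) = α(s - 9)² + β(s - 9) + γ. At s = 9: γ = 4·9 - 7 = 29. Coefficients: α = 0, β = 4
Result: 4/(s - 9)² + 29/(s - 9)³


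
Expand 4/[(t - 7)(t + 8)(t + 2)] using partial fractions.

Using cover-up method: α = 4/135, β = 2/45, γ = -2/27
Result: (4/135)/(t - 7) + (2/45)/(t + 8) - (2/27)/(t + 2)


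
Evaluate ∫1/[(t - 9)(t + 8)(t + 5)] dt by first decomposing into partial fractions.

Cover-up: P = 1/238, Q = 1/51, R = -1/42. Decomposition: (1/238)/(t - 9) + (1/51)/(t + 8) - (1/42)/(t + 5). Integrate each term: (1/238) ln|(t - 9)| + (1/51) ln|(t + 8)| - (1/42) ln|(t + 5)| + C


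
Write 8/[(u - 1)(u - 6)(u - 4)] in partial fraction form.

Using cover-up method: A = 8/15, B = 4/5, C = -4/3
Result: (8/15)/(u - 1) + (4/5)/(u - 6) - (4/3)/(u - 4)


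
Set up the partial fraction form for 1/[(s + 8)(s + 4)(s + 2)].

Three distinct linear factors: A/(s + 8) + B/(s + 4) + C/(s + 2)


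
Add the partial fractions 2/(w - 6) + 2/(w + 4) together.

Common denominator (w - 6)(w + 4). Numerator: 2(w + 4) + 2(w - 6) = (2w + 8) + (2w - 12) = 4w - 4
Result: (4w - 4)/[(w - 6)(w + 4)]


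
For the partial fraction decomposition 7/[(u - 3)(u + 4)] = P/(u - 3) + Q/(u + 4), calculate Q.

Cover-up at u = -4: Q = 7/(-4 - 3) = -7/7 = -1


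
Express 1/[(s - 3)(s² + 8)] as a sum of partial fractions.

Cover-up at s = 3: α = 1/(3² + 8) = 1/17. Then β = -α = -1/17, γ = -α·(0 + 3) = -3/17
Result: (1/17)/(s - 3) - ((1/17)s + 3/17)/(s² + 8)


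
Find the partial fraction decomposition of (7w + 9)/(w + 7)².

(7w + 9) = P(w + 7) + Q. At w = -7: Q = 7·(-7) + 9 = -40. Coeff of w: P = 7
Result: 7/(w + 7) - 40/(w + 7)²


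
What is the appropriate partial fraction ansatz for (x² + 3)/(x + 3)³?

Repeated linear factor (power 3): A/(x + 3) + B/(x + 3)² + C/(x + 3)³


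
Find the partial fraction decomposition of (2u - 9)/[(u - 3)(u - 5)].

At u=3: P = (2·3 - 9)/(3 - 5) = 3/2. At u=5: Q = (2·5 - 9)/(5 - 3) = 1/2
Result: (3/2)/(u - 3) + (1/2)/(u - 5)


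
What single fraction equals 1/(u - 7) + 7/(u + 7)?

Common denominator (u - 7)(u + 7). Numerator: 1(u + 7) + 7(u - 7) = (u + 7) + (7u - 49) = 8u - 42
Result: (8u - 42)/[(u - 7)(u + 7)]


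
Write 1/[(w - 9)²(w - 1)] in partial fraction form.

Cover-up at w=1: γ = 1/(1 - 9)² = 1/64. Cover-up at w=9: β = 1/(9 - 1) = 1/8. Comparing w² coeff: α = -γ = -1/64
Result: (-1/64)/(w - 9) + (1/8)/(w - 9)² + (1/64)/(w - 1)


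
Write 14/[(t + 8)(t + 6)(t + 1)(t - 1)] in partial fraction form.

Using Heaviside cover-up: (-1/9)/(t + 8) + (1/5)/(t + 6) - (1/5)/(t + 1) + (1/9)/(t - 1)


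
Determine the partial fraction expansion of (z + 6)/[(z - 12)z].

At z=12: P = (1·12 + 6)/(12 - 0) = 3/2. At z=0: Q = (1·0 + 6)/(0 - 12) = -1/2
Result: (3/2)/(z - 12) - (1/2)/z


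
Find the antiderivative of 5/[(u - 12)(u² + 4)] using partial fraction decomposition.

Cover-up at u=12: P = 5/(12²+4) = 5/148. Coeff matching: Q = -5/148, R = -15/37. Decomposition: (5/148)/(u - 12) - ((5/148)u + 15/37)/(u² + 4). Integrate: linear → ln, quadratic → (1/2)ln + arctan: (5/148) ln|(u - 12)| - (5/296) ln(u² + 4) - (15/74) arctan(u/2) + C


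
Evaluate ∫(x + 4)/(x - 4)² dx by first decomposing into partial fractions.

Decompose: A = 1, B = 1·4 + 4 = 8, so (x + 4)/(x - 4)² = 1/(x - 4) + 8/(x - 4)². Integrate: ∫ A/(x - 4) dx = ln|(x - 4)|; ∫ B/(x - 4)² dx = -8/(x - 4). Sum: ln|(x - 4)| - 8/(x - 4) + C


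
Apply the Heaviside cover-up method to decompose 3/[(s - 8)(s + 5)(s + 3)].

Cover (s - 8), s=8: α = 3/[(8 + 5)(8 + 3)] = 3/143. Cover (s + 5), s=-5: β = 3/[(-5 - 8)(-5 + 3)] = 3/26. Cover (s + 3), s=-3: γ = 3/[(-3 - 8)(-3 + 5)] = -3/22.
Result: (3/143)/(s - 8) + (3/26)/(s + 5) - (3/22)/(s + 3)


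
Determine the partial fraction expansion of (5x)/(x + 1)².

(5x) = P(x + 1) + Q. At x = -1: Q = 5·(-1) + 0 = -5. Coeff of x: P = 5
Result: 5/(x + 1) - 5/(x + 1)²


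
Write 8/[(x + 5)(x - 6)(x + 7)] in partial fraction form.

Using cover-up method: α = -4/11, β = 8/143, γ = 4/13
Result: (-4/11)/(x + 5) + (8/143)/(x - 6) + (4/13)/(x + 7)


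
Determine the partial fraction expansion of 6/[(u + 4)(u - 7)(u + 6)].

Using cover-up method: A = -3/11, B = 6/143, C = 3/13
Result: (-3/11)/(u + 4) + (6/143)/(u - 7) + (3/13)/(u + 6)


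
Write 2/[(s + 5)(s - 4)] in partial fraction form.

2/(s + 5)(s - 4) = α/(s + 5) + β/(s - 4). α = 2/(-5 - 4) = -2/9, β = 2/(4 + 5) = 2/9
Result: (-2/9)/(s + 5) + (2/9)/(s - 4)


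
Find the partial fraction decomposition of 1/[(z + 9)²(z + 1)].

Cover-up at z=-1: R = 1/(-1 + 9)² = 1/64. Cover-up at z=-9: Q = 1/(-9 + 1) = -1/8. Comparing z² coeff: P = -R = -1/64
Result: (-1/64)/(z + 9) - (1/8)/(z + 9)² + (1/64)/(z + 1)


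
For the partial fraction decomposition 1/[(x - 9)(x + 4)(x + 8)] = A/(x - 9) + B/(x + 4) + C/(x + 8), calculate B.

Cover-up at x = -4: B = 1/[(-4 - 9)(-4 + 8)] = 1/[(-13)(4)] = -1/52


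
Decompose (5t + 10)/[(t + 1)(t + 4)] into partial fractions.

At t=-1: α = (5·(-1) + 10)/(-1 + 4) = 5/3. At t=-4: β = (5·(-4) + 10)/(-4 + 1) = 10/3
Result: (5/3)/(t + 1) + (10/3)/(t + 4)


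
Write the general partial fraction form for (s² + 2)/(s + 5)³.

Repeated linear factor (power 3): α/(s + 5) + β/(s + 5)² + γ/(s + 5)³


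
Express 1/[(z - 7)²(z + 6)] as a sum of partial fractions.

Cover-up at z=-6: C = 1/(-6 - 7)² = 1/169. Cover-up at z=7: B = 1/(7 + 6) = 1/13. Comparing z² coeff: A = -C = -1/169
Result: (-1/169)/(z - 7) + (1/13)/(z - 7)² + (1/169)/(z + 6)


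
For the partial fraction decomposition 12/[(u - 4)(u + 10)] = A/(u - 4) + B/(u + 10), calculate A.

Cover-up at u = 4: A = 12/(4 + 10) = 12/14 = 6/7


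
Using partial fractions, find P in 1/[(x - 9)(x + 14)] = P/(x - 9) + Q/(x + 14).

Cover-up at x = 9: P = 1/(9 + 14) = 1/23


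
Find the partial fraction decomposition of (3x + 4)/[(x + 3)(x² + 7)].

At x=-3: α = (3·(-3) + 4)/((-3)² + 7) = -5/16. β = -α = 5/16, γ = 3 - (-3)·α = 33/16
Result: (-5/16)/(x + 3) + ((5/16)x + 33/16)/(x² + 7)


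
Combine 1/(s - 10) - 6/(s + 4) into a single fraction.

Common denominator (s - 10)(s + 4). Numerator: 1(s + 4) - 6(s - 10) = (s + 4) - (6s - 60) = -5s + 64
Result: (-5s + 64)/[(s - 10)(s + 4)]


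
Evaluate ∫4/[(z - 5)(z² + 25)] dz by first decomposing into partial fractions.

Cover-up at z=5: α = 4/(5²+25) = 2/25. Coeff matching: β = -2/25, γ = -2/5. Decomposition: (2/25)/(z - 5) - ((2/25)z + 2/5)/(z² + 25). Integrate: linear → ln, quadratic → (1/2)ln + arctan: (2/25) ln|(z - 5)| - (1/25) ln(z² + 25) - (2/25) arctan(z/5) + C


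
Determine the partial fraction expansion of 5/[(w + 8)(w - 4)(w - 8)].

Using cover-up method: α = 5/192, β = -5/48, γ = 5/64
Result: (5/192)/(w + 8) - (5/48)/(w - 4) + (5/64)/(w - 8)


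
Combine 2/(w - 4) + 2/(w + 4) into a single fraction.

Common denominator (w - 4)(w + 4). Numerator: 2(w + 4) + 2(w - 4) = (2w + 8) + (2w - 8) = 4w
Result: (4w)/[(w - 4)(w + 4)]


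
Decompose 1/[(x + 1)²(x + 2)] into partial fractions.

Cover-up at x=-2: C = 1/(-2 + 1)² = 1. Cover-up at x=-1: B = 1/(-1 + 2) = 1. Comparing x² coeff: A = -C = -1
Result: -1/(x + 1) + 1/(x + 1)² + 1/(x + 2)


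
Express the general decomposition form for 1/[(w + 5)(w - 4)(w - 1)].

Three distinct linear factors: P/(w + 5) + Q/(w - 4) + R/(w - 1)


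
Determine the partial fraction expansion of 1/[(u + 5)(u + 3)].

1/(u + 5)(u + 3) = P/(u + 5) + Q/(u + 3). P = 1/(-5 + 3) = -1/2, Q = 1/(-3 + 5) = 1/2
Result: (-1/2)/(u + 5) + (1/2)/(u + 3)


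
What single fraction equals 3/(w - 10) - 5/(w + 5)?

Common denominator (w - 10)(w + 5). Numerator: 3(w + 5) - 5(w - 10) = (3w + 15) - (5w - 50) = -2w + 65
Result: (-2w + 65)/[(w - 10)(w + 5)]


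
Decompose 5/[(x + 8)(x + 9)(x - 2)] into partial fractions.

Using cover-up method: P = -1/2, Q = 5/11, R = 1/22
Result: (-1/2)/(x + 8) + (5/11)/(x + 9) + (1/22)/(x - 2)


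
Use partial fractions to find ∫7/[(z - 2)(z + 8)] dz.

Decompose: 7/[(z - 2)(z + 8)] = (7/10)/(z - 2) - (7/10)/(z + 8). Integrate each term: (7/10) ln|(z - 2)| - (7/10) ln|(z + 8)| + C


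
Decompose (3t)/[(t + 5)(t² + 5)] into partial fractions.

At t=-5: A = (3·(-5) + 0)/((-5)² + 5) = -1/2. B = -A = 1/2, C = 3 - (-5)·A = 1/2
Result: (-1/2)/(t + 5) + ((1/2)t + 1/2)/(t² + 5)


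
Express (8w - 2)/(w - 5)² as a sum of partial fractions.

(8w - 2) = P(w - 5) + Q. At w = 5: Q = 8·5 - 2 = 38. Coeff of w: P = 8
Result: 8/(w - 5) + 38/(w - 5)²


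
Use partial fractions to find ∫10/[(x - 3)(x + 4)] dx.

Decompose: 10/[(x - 3)(x + 4)] = (10/7)/(x - 3) - (10/7)/(x + 4). Integrate each term: (10/7) ln|(x - 3)| - (10/7) ln|(x + 4)| + C


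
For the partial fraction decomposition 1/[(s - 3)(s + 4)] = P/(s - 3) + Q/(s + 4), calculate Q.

Cover-up at s = -4: Q = 1/(-4 - 3) = -1/7


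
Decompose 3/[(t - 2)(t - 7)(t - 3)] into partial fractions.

Using cover-up method: α = 3/5, β = 3/20, γ = -3/4
Result: (3/5)/(t - 2) + (3/20)/(t - 7) - (3/4)/(t - 3)


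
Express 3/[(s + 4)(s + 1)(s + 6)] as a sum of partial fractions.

Using cover-up method: α = -1/2, β = 1/5, γ = 3/10
Result: (-1/2)/(s + 4) + (1/5)/(s + 1) + (3/10)/(s + 6)


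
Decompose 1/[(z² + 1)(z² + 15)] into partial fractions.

Coefficient matching gives A = C = 0, B = 1/(15-1) = 1/14, D = -B = -1/14
Result: (1/14)/(z² + 1) - (1/14)/(z² + 15)


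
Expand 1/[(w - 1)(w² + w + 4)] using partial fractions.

Cover-up at w = 1: α = 1/(1² + 1·1 + 4) = 1/6. Then β = -α = -1/6, γ = -α·(1 + 1) = -1/3
Result: (1/6)/(w - 1) - ((1/6)w + 1/3)/(w² + w + 4)


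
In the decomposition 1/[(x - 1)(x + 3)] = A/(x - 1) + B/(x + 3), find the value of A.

Cover-up at x = 1: A = 1/(1 + 3) = 1/4


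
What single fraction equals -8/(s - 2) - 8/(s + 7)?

Common denominator (s - 2)(s + 7). Numerator: -8(s + 7) - 8(s - 2) = (-8s - 56) - (8s - 16) = -16s - 40
Result: (-16s - 40)/[(s - 2)(s + 7)]


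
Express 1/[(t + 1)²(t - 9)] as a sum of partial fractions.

Cover-up at t=9: R = 1/(9 + 1)² = 1/100. Cover-up at t=-1: Q = 1/(-1 - 9) = -1/10. Comparing t² coeff: P = -R = -1/100
Result: (-1/100)/(t + 1) - (1/10)/(t + 1)² + (1/100)/(t - 9)


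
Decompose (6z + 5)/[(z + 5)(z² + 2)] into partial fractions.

At z=-5: α = (6·(-5) + 5)/((-5)² + 2) = -25/27. β = -α = 25/27, γ = 6 - (-5)·α = 37/27
Result: (-25/27)/(z + 5) + ((25/27)z + 37/27)/(z² + 2)


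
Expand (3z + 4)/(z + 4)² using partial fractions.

(3z + 4) = α(z + 4) + β. At z = -4: β = 3·(-4) + 4 = -8. Coeff of z: α = 3
Result: 3/(z + 4) - 8/(z + 4)²


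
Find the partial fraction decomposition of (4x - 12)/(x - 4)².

(4x - 12) = P(x - 4) + Q. At x = 4: Q = 4·4 - 12 = 4. Coeff of x: P = 4
Result: 4/(x - 4) + 4/(x - 4)²


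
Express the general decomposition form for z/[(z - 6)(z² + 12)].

Linear + irreducible quadratic: A/(z - 6) + (Bz + C)/(z² + 12)


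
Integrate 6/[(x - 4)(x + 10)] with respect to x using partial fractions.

Decompose: 6/[(x - 4)(x + 10)] = (3/7)/(x - 4) - (3/7)/(x + 10). Integrate each term: (3/7) ln|(x - 4)| - (3/7) ln|(x + 10)| + C


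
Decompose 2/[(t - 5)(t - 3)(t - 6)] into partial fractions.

Using cover-up method: α = -1, β = 1/3, γ = 2/3
Result: -1/(t - 5) + (1/3)/(t - 3) + (2/3)/(t - 6)


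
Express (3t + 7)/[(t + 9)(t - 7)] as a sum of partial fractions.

At t=-9: A = (3·(-9) + 7)/(-9 - 7) = 5/4. At t=7: B = (3·7 + 7)/(7 + 9) = 7/4
Result: (5/4)/(t + 9) + (7/4)/(t - 7)


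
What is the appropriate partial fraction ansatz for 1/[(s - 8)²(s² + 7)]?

Repeated linear + quadratic: α/(s - 8) + β/(s - 8)² + (γs + δ)/(s² + 7)


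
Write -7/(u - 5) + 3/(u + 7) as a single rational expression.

Common denominator (u - 5)(u + 7). Numerator: -7(u + 7) + 3(u - 5) = (-7u - 49) + (3u - 15) = -4u - 64
Result: (-4u - 64)/[(u - 5)(u + 7)]


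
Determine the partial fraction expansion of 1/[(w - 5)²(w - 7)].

Cover-up at w=7: R = 1/(7 - 5)² = 1/4. Cover-up at w=5: Q = 1/(5 - 7) = -1/2. Comparing w² coeff: P = -R = -1/4
Result: (-1/4)/(w - 5) - (1/2)/(w - 5)² + (1/4)/(w - 7)


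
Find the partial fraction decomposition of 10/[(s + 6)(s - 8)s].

Using cover-up method: A = 5/42, B = 5/56, C = -5/24
Result: (5/42)/(s + 6) + (5/56)/(s - 8) - (5/24)/s


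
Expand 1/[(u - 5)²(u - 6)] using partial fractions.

Cover-up at u=6: R = 1/(6 - 5)² = 1. Cover-up at u=5: Q = 1/(5 - 6) = -1. Comparing u² coeff: P = -R = -1
Result: -1/(u - 5) - 1/(u - 5)² + 1/(u - 6)


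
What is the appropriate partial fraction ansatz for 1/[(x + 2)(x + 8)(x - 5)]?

Three distinct linear factors: α/(x + 2) + β/(x + 8) + γ/(x - 5)


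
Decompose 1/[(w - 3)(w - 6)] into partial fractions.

1/(w - 3)(w - 6) = α/(w - 3) + β/(w - 6). α = 1/(3 - 6) = -1/3, β = 1/(6 - 3) = 1/3
Result: (-1/3)/(w - 3) + (1/3)/(w - 6)


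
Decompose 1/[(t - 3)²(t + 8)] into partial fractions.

Cover-up at t=-8: C = 1/(-8 - 3)² = 1/121. Cover-up at t=3: B = 1/(3 + 8) = 1/11. Comparing t² coeff: A = -C = -1/121
Result: (-1/121)/(t - 3) + (1/11)/(t - 3)² + (1/121)/(t + 8)


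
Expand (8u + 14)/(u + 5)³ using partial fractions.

(8u + 14) = P(u + 5)² + Q(u + 5) + R. At u = -5: R = 8·(-5) + 14 = -26. Coefficients: P = 0, Q = 8
Result: 8/(u + 5)² - 26/(u + 5)³


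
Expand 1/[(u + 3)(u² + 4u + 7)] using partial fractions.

Cover-up at u = -3: α = 1/((-3)² + 4·(-3) + 7) = 1/4. Then β = -α = -1/4, γ = -α·(4 - 3) = -1/4
Result: (1/4)/(u + 3) - ((1/4)u + 1/4)/(u² + 4u + 7)


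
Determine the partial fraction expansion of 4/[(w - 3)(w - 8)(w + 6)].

Using cover-up method: A = -4/45, B = 2/35, C = 2/63
Result: (-4/45)/(w - 3) + (2/35)/(w - 8) + (2/63)/(w + 6)


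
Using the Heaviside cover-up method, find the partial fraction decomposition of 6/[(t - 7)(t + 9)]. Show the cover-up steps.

Cover (t - 7): set t=7, get α = 6/(7 + 9) = 3/8. Cover (t + 9): set t=-9, get β = 6/(-9 - 7) = -3/8.
Result: (3/8)/(t - 7) - (3/8)/(t + 9)


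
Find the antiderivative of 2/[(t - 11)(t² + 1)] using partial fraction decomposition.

Cover-up at t=11: A = 2/(11²+1) = 1/61. Coeff matching: B = -1/61, C = -11/61. Decomposition: (1/61)/(t - 11) - ((1/61)t + 11/61)/(t² + 1). Integrate: linear → ln, quadratic → (1/2)ln + arctan: (1/61) ln|(t - 11)| - (1/122) ln(t² + 1) - (11/61) arctan(t) + C


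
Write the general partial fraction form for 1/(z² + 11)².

Repeated quadratic factor: (Az + B)/(z² + 11) + (Cz + D)/(z² + 11)²


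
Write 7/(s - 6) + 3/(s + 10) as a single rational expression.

Common denominator (s - 6)(s + 10). Numerator: 7(s + 10) + 3(s - 6) = (7s + 70) + (3s - 18) = 10s + 52
Result: (10s + 52)/[(s - 6)(s + 10)]


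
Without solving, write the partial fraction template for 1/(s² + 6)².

Repeated quadratic factor: (Ps + Q)/(s² + 6) + (Rs + S)/(s² + 6)²


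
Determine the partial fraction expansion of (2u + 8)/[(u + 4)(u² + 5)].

At u=-4: α = (2·(-4) + 8)/((-4)² + 5) = 0. β = -α = 0, γ = 2 - (-4)·α = 2
Result: (2)/(u² + 5)


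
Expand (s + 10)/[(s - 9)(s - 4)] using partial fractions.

At s=9: A = (1·9 + 10)/(9 - 4) = 19/5. At s=4: B = (1·4 + 10)/(4 - 9) = -14/5
Result: (19/5)/(s - 9) - (14/5)/(s - 4)


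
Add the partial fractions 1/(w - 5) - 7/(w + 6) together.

Common denominator (w - 5)(w + 6). Numerator: 1(w + 6) - 7(w - 5) = (w + 6) - (7w - 35) = -6w + 41
Result: (-6w + 41)/[(w - 5)(w + 6)]


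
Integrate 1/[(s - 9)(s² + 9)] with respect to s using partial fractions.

Cover-up at s=9: α = 1/(9²+9) = 1/90. Coeff matching: β = -1/90, γ = -1/10. Decomposition: (1/90)/(s - 9) - ((1/90)s + 1/10)/(s² + 9). Integrate: linear → ln, quadratic → (1/2)ln + arctan: (1/90) ln|(s - 9)| - (1/180) ln(s² + 9) - (1/30) arctan(s/3) + C


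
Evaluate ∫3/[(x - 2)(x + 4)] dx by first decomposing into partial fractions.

Decompose: 3/[(x - 2)(x + 4)] = (1/2)/(x - 2) - (1/2)/(x + 4). Integrate each term: (1/2) ln|(x - 2)| - (1/2) ln|(x + 4)| + C


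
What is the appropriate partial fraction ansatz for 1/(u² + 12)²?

Repeated quadratic factor: (Pu + Q)/(u² + 12) + (Ru + S)/(u² + 12)²


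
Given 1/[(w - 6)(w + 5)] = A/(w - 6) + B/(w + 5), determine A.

Cover-up at w = 6: A = 1/(6 + 5) = 1/11


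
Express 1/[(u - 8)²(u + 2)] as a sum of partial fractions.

Cover-up at u=-2: R = 1/(-2 - 8)² = 1/100. Cover-up at u=8: Q = 1/(8 + 2) = 1/10. Comparing u² coeff: P = -R = -1/100
Result: (-1/100)/(u - 8) + (1/10)/(u - 8)² + (1/100)/(u + 2)


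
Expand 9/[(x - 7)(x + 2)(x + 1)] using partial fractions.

Using cover-up method: α = 1/8, β = 1, γ = -9/8
Result: (1/8)/(x - 7) + 1/(x + 2) - (9/8)/(x + 1)


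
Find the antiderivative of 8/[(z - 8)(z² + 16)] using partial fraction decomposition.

Cover-up at z=8: α = 8/(8²+16) = 1/10. Coeff matching: β = -1/10, γ = -4/5. Decomposition: (1/10)/(z - 8) - ((1/10)z + 4/5)/(z² + 16). Integrate: linear → ln, quadratic → (1/2)ln + arctan: (1/10) ln|(z - 8)| - (1/20) ln(z² + 16) - (1/5) arctan(z/4) + C


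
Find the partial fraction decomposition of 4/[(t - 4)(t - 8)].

4/(t - 4)(t - 8) = P/(t - 4) + Q/(t - 8). P = 4/(4 - 8) = -1, Q = 4/(8 - 4) = 1
Result: -1/(t - 4) + 1/(t - 8)


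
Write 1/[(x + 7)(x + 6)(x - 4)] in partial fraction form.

Using cover-up method: P = 1/11, Q = -1/10, R = 1/110
Result: (1/11)/(x + 7) - (1/10)/(x + 6) + (1/110)/(x - 4)


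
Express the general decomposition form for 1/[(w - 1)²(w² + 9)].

Repeated linear + quadratic: P/(w - 1) + Q/(w - 1)² + (Rw + S)/(w² + 9)


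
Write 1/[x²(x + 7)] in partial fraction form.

Cover-up at x=-7: γ = 1/(-7 - 0)² = 1/49. Cover-up at x=0: β = 1/(0 + 7) = 1/7. Comparing x² coeff: α = -γ = -1/49
Result: (-1/49)/x + (1/7)/x² + (1/49)/(x + 7)


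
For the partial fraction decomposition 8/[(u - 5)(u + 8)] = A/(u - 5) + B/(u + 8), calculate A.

Cover-up at u = 5: A = 8/(5 + 8) = 8/13


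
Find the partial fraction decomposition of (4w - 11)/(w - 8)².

(4w - 11) = P(w - 8) + Q. At w = 8: Q = 4·8 - 11 = 21. Coeff of w: P = 4
Result: 4/(w - 8) + 21/(w - 8)²


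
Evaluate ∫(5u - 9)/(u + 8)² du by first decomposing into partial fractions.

Decompose: A = 5, B = 5·(-8) - 9 = -49, so (5u - 9)/(u + 8)² = 5/(u + 8) - 49/(u + 8)². Integrate: ∫ A/(u + 8) du = 5 ln|(u + 8)|; ∫ B/(u + 8)² du = 49/(u + 8). Sum: 5 ln|(u + 8)| + 49/(u + 8) + C


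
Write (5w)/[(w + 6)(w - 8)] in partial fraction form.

At w=-6: P = (5·(-6) + 0)/(-6 - 8) = 15/7. At w=8: Q = (5·8 + 0)/(8 + 6) = 20/7
Result: (15/7)/(w + 6) + (20/7)/(w - 8)


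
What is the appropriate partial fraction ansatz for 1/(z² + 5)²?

Repeated quadratic factor: (Pz + Q)/(z² + 5) + (Rz + S)/(z² + 5)²


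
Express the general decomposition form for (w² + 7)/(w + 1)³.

Repeated linear factor (power 3): α/(w + 1) + β/(w + 1)² + γ/(w + 1)³


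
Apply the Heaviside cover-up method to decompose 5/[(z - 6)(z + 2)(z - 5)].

Cover (z - 6), z=6: P = 5/[(6 + 2)(6 - 5)] = 5/8. Cover (z + 2), z=-2: Q = 5/[(-2 - 6)(-2 - 5)] = 5/56. Cover (z - 5), z=5: R = 5/[(5 - 6)(5 + 2)] = -5/7.
Result: (5/8)/(z - 6) + (5/56)/(z + 2) - (5/7)/(z - 5)


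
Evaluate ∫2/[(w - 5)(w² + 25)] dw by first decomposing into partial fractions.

Cover-up at w=5: A = 2/(5²+25) = 1/25. Coeff matching: B = -1/25, C = -1/5. Decomposition: (1/25)/(w - 5) - ((1/25)w + 1/5)/(w² + 25). Integrate: linear → ln, quadratic → (1/2)ln + arctan: (1/25) ln|(w - 5)| - (1/50) ln(w² + 25) - (1/25) arctan(w/5) + C


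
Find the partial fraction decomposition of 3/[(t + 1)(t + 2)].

3/(t + 1)(t + 2) = A/(t + 1) + B/(t + 2). A = 3/(-1 + 2) = 3, B = 3/(-2 + 1) = -3
Result: 3/(t + 1) - 3/(t + 2)


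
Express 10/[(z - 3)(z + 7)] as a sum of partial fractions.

10/(z - 3)(z + 7) = P/(z - 3) + Q/(z + 7). P = 10/(3 + 7) = 1, Q = 10/(-7 - 3) = -1
Result: 1/(z - 3) - 1/(z + 7)


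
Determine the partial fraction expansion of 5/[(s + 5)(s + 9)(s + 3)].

Using cover-up method: P = -5/8, Q = 5/24, R = 5/12
Result: (-5/8)/(s + 5) + (5/24)/(s + 9) + (5/12)/(s + 3)


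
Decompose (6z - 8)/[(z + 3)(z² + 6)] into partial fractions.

At z=-3: α = (6·(-3) - 8)/((-3)² + 6) = -26/15. β = -α = 26/15, γ = 6 - (-3)·α = 4/5
Result: (-26/15)/(z + 3) + ((26/15)z + 4/5)/(z² + 6)


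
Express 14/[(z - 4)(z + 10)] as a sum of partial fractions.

14/(z - 4)(z + 10) = P/(z - 4) + Q/(z + 10). P = 14/(4 + 10) = 1, Q = 14/(-10 - 4) = -1
Result: 1/(z - 4) - 1/(z + 10)


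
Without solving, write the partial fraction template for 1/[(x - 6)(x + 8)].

Distinct linear factors: α/(x - 6) + β/(x + 8)


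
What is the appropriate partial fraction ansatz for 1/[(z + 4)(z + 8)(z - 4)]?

Three distinct linear factors: A/(z + 4) + B/(z + 8) + C/(z - 4)


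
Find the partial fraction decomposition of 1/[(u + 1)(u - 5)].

1/(u + 1)(u - 5) = α/(u + 1) + β/(u - 5). α = 1/(-1 - 5) = -1/6, β = 1/(5 + 1) = 1/6
Result: (-1/6)/(u + 1) + (1/6)/(u - 5)


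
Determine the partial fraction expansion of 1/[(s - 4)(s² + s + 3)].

Cover-up at s = 4: P = 1/(4² + 1·4 + 3) = 1/23. Then Q = -P = -1/23, R = -P·(1 + 4) = -5/23
Result: (1/23)/(s - 4) - ((1/23)s + 5/23)/(s² + s + 3)


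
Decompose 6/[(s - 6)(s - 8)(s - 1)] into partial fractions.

Using cover-up method: α = -3/5, β = 3/7, γ = 6/35
Result: (-3/5)/(s - 6) + (3/7)/(s - 8) + (6/35)/(s - 1)


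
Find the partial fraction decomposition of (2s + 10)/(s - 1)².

(2s + 10) = P(s - 1) + Q. At s = 1: Q = 2·1 + 10 = 12. Coeff of s: P = 2
Result: 2/(s - 1) + 12/(s - 1)²


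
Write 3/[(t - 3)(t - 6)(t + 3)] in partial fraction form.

Using cover-up method: α = -1/6, β = 1/9, γ = 1/18
Result: (-1/6)/(t - 3) + (1/9)/(t - 6) + (1/18)/(t + 3)


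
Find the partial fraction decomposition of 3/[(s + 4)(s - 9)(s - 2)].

Using cover-up method: P = 1/26, Q = 3/91, R = -1/14
Result: (1/26)/(s + 4) + (3/91)/(s - 9) - (1/14)/(s - 2)


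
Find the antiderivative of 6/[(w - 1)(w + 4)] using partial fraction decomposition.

Decompose: 6/[(w - 1)(w + 4)] = (6/5)/(w - 1) - (6/5)/(w + 4). Integrate each term: (6/5) ln|(w - 1)| - (6/5) ln|(w + 4)| + C


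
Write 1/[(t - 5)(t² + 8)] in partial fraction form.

Cover-up at t = 5: α = 1/(5² + 8) = 1/33. Then β = -α = -1/33, γ = -α·(0 + 5) = -5/33
Result: (1/33)/(t - 5) - ((1/33)t + 5/33)/(t² + 8)


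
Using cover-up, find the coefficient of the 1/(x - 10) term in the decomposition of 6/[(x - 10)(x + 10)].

Cover (x - 10), set x=10: 6/((x + 10) at x=10) = 6/(20) = 3/10


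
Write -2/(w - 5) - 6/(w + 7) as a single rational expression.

Common denominator (w - 5)(w + 7). Numerator: -2(w + 7) - 6(w - 5) = (-2w - 14) - (6w - 30) = -8w + 16
Result: (-8w + 16)/[(w - 5)(w + 7)]


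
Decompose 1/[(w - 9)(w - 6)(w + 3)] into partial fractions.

Using cover-up method: P = 1/36, Q = -1/27, R = 1/108
Result: (1/36)/(w - 9) - (1/27)/(w - 6) + (1/108)/(w + 3)


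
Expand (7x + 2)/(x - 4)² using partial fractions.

(7x + 2) = α(x - 4) + β. At x = 4: β = 7·4 + 2 = 30. Coeff of x: α = 7
Result: 7/(x - 4) + 30/(x - 4)²


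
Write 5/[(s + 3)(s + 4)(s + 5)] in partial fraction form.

Using cover-up method: A = 5/2, B = -5, C = 5/2
Result: (5/2)/(s + 3) - 5/(s + 4) + (5/2)/(s + 5)


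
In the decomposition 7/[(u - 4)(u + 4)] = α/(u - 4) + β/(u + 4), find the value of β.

Cover-up at u = -4: β = 7/(-4 - 4) = -7/8


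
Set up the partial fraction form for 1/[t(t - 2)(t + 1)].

Three distinct linear factors: A/t + B/(t - 2) + C/(t + 1)


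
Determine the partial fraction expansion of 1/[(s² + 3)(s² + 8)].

Coefficient matching gives α = γ = 0, β = 1/(8-3) = 1/5, δ = -β = -1/5
Result: (1/5)/(s² + 3) - (1/5)/(s² + 8)


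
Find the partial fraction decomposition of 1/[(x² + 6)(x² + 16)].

Coefficient matching gives P = R = 0, Q = 1/(16-6) = 1/10, S = -Q = -1/10
Result: (1/10)/(x² + 6) - (1/10)/(x² + 16)


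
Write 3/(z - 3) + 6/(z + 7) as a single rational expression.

Common denominator (z - 3)(z + 7). Numerator: 3(z + 7) + 6(z - 3) = (3z + 21) + (6z - 18) = 9z + 3
Result: (9z + 3)/[(z - 3)(z + 7)]


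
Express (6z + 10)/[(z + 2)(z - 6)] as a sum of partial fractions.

At z=-2: A = (6·(-2) + 10)/(-2 - 6) = 1/4. At z=6: B = (6·6 + 10)/(6 + 2) = 23/4
Result: (1/4)/(z + 2) + (23/4)/(z - 6)


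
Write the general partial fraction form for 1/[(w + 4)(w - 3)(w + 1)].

Three distinct linear factors: P/(w + 4) + Q/(w - 3) + R/(w + 1)


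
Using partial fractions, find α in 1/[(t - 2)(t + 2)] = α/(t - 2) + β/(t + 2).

Cover-up at t = 2: α = 1/(2 + 2) = 1/4


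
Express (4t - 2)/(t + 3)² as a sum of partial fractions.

(4t - 2) = α(t + 3) + β. At t = -3: β = 4·(-3) - 2 = -14. Coeff of t: α = 4
Result: 4/(t + 3) - 14/(t + 3)²


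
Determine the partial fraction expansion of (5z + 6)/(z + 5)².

(5z + 6) = P(z + 5) + Q. At z = -5: Q = 5·(-5) + 6 = -19. Coeff of z: P = 5
Result: 5/(z + 5) - 19/(z + 5)²


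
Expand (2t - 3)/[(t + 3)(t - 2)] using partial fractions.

At t=-3: α = (2·(-3) - 3)/(-3 - 2) = 9/5. At t=2: β = (2·2 - 3)/(2 + 3) = 1/5
Result: (9/5)/(t + 3) + (1/5)/(t - 2)


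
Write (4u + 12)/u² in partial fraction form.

(4u + 12) = αu + β. At u = 0: β = 4·0 + 12 = 12. Coeff of u: α = 4
Result: 4/u + 12/u²
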